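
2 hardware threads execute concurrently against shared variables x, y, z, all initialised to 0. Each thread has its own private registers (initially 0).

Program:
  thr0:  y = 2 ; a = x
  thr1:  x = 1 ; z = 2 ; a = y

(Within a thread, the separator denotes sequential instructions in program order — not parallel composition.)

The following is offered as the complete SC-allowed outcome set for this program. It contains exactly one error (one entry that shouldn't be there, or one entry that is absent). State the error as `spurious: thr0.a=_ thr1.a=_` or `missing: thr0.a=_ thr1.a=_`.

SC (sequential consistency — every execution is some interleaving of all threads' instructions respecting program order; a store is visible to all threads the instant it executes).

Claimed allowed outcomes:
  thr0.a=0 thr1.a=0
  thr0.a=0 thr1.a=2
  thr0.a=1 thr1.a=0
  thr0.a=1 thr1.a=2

outcome vector order: (thr0.a,thr1.a)
SC (3): 0/2, 1/0, 1/2
claimed∖SC = {0/0}

spurious: thr0.a=0 thr1.a=0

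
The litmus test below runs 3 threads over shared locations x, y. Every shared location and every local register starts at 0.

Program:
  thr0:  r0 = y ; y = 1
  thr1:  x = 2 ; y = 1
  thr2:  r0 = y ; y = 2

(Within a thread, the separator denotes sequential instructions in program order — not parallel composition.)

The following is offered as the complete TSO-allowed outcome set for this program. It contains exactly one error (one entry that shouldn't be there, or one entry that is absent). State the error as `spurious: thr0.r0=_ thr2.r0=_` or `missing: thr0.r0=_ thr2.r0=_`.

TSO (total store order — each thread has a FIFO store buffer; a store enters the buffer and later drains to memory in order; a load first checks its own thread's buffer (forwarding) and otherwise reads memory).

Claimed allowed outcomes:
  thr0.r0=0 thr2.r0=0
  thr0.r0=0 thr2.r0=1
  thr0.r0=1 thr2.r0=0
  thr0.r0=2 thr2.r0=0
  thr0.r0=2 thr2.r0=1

outcome vector order: (thr0.r0,thr2.r0)
under TSO → 00, 01, 10, 11, 20, 21
TSO∖claimed = {11}

missing: thr0.r0=1 thr2.r0=1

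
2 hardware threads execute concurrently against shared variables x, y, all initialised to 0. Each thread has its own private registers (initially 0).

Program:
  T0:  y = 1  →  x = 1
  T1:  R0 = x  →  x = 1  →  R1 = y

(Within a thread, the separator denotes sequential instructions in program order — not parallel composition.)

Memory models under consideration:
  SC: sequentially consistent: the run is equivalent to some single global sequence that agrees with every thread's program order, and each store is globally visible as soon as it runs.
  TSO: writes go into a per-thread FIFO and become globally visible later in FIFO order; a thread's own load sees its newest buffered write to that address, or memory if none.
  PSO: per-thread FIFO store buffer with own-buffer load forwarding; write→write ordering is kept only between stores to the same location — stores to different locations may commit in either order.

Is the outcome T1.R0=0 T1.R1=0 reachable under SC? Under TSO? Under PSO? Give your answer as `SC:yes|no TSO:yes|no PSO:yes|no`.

SC:yes TSO:yes PSO:yes

outcome vector order: (T1.R0,T1.R1)
[SC] allowed = {<0 0> <0 1> <1 1>}
[TSO] allowed = {<0 0> <0 1> <1 1>}
[PSO] allowed = {<0 0> <0 1> <1 0> <1 1>}
target <0 0> ∈ {SC,TSO,PSO}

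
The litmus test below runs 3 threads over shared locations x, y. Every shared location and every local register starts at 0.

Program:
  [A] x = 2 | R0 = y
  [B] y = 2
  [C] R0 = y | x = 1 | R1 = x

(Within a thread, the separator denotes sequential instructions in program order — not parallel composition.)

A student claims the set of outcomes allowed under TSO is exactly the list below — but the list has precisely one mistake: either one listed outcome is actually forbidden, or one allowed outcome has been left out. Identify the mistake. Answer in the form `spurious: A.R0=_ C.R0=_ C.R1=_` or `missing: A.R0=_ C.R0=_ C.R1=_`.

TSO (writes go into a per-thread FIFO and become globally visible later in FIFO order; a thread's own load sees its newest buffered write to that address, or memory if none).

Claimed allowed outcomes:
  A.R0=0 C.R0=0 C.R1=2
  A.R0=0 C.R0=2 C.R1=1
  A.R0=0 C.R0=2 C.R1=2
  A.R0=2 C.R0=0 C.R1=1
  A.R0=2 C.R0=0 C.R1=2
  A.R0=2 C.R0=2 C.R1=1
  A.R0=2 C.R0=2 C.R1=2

missing: A.R0=0 C.R0=0 C.R1=1

outcome vector order: (A.R0,C.R0,C.R1)
under TSO → 001, 002, 021, 022, 201, 202, 221, 222
TSO∖claimed = {001}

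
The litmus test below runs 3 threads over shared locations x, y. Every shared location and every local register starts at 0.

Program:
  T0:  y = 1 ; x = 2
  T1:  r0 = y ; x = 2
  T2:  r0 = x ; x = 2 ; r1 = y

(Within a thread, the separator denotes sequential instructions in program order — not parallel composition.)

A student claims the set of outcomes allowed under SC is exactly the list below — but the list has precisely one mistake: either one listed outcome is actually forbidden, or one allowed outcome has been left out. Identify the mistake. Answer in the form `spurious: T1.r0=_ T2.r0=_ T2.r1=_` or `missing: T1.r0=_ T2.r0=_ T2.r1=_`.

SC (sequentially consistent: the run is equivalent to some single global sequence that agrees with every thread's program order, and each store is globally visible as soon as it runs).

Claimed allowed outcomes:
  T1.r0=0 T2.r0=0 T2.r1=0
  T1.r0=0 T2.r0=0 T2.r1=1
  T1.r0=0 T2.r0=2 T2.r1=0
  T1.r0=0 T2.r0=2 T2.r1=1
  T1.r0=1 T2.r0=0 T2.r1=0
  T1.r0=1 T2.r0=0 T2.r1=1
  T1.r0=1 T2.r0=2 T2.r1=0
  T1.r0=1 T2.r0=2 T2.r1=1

spurious: T1.r0=1 T2.r0=2 T2.r1=0

outcome vector order: (T1.r0,T2.r0,T2.r1)
[SC] allowed = {000 001 020 021 100 101 121}
claimed∖SC = {120}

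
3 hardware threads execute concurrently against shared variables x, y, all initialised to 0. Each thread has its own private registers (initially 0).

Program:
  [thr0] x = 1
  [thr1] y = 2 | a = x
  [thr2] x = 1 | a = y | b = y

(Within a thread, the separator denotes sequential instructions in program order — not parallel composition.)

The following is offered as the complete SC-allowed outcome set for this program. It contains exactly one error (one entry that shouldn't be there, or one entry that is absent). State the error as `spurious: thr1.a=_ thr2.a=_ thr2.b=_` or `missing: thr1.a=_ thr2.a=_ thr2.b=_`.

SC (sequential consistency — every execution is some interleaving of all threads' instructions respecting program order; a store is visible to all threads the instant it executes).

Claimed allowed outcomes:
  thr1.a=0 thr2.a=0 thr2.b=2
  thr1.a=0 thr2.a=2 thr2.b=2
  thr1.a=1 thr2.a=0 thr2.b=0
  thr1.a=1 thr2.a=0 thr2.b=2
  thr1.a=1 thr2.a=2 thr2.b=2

outcome vector order: (thr1.a,thr2.a,thr2.b)
[SC] allowed = {022, 100, 102, 122}
claimed∖SC = {002}

spurious: thr1.a=0 thr2.a=0 thr2.b=2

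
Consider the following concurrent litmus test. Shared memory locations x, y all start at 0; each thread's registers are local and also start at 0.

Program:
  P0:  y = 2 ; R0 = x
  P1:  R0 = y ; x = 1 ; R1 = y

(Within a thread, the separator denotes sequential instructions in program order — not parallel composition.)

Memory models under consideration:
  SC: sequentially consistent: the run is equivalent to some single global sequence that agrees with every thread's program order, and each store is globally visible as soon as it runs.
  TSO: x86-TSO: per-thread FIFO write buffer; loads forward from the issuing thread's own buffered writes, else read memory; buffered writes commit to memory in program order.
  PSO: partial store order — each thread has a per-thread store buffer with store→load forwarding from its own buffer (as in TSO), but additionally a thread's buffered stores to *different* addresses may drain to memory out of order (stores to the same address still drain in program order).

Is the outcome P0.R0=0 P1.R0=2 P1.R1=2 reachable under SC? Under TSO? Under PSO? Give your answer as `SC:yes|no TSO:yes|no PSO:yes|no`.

outcome vector order: (P0.R0,P1.R0,P1.R1)
[SC] allowed = {002; 022; 100; 102; 122}
[TSO] allowed = {000; 002; 022; 100; 102; 122}
[PSO] allowed = {000; 002; 022; 100; 102; 122}
target 022 ∈ {SC,TSO,PSO}

SC:yes TSO:yes PSO:yes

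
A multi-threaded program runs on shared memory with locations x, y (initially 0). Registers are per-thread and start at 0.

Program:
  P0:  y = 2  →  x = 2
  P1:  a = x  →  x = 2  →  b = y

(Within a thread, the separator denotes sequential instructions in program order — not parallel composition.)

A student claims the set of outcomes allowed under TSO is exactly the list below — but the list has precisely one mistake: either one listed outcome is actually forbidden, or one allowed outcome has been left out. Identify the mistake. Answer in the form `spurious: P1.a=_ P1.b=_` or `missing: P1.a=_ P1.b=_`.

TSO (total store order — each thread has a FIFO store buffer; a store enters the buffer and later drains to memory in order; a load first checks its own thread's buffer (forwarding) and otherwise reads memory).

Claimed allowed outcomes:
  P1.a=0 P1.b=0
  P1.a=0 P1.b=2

missing: P1.a=2 P1.b=2

outcome vector order: (P1.a,P1.b)
TSO (3): (0,0), (0,2), (2,2)
TSO∖claimed = {(2,2)}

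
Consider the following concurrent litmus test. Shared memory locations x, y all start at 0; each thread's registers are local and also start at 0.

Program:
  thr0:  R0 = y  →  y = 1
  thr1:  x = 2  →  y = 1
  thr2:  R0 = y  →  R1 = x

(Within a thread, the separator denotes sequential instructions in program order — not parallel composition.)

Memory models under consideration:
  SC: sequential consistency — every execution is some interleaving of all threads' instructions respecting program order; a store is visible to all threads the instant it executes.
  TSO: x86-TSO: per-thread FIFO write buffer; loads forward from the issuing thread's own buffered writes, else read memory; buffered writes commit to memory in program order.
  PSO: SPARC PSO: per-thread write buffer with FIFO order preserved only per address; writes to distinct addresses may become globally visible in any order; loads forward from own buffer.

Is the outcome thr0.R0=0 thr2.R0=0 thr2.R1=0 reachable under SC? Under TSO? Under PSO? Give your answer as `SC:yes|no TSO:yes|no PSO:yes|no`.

outcome vector order: (thr0.R0,thr2.R0,thr2.R1)
[SC] allowed = {<0 0 0> <0 0 2> <0 1 0> <0 1 2> <1 0 0> <1 0 2> <1 1 2>}
[TSO] allowed = {<0 0 0> <0 0 2> <0 1 0> <0 1 2> <1 0 0> <1 0 2> <1 1 2>}
[PSO] allowed = {<0 0 0> <0 0 2> <0 1 0> <0 1 2> <1 0 0> <1 0 2> <1 1 0> <1 1 2>}
target <0 0 0> ∈ {SC,TSO,PSO}

SC:yes TSO:yes PSO:yes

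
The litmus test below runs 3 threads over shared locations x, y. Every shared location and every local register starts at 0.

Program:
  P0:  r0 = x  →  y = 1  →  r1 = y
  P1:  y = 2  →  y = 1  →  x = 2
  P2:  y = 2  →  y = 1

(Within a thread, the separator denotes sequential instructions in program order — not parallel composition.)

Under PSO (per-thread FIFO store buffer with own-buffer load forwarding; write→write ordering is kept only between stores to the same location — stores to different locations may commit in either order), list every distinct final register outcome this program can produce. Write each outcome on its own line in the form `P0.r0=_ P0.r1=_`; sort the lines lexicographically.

outcome vector order: (P0.r0,P0.r1)
|PSO outcomes| = 4

P0.r0=0 P0.r1=1
P0.r0=0 P0.r1=2
P0.r0=2 P0.r1=1
P0.r0=2 P0.r1=2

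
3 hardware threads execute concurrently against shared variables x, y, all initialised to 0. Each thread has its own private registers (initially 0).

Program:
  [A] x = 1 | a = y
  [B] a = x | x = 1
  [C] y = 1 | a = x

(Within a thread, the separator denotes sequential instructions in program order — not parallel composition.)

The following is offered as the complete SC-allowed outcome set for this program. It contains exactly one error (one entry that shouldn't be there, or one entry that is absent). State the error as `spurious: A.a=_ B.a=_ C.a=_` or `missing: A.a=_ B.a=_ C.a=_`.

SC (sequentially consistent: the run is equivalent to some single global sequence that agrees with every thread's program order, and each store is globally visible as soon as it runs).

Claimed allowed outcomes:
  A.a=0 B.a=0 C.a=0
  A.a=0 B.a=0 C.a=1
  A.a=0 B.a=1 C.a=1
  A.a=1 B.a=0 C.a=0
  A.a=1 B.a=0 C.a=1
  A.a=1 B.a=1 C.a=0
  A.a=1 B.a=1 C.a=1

outcome vector order: (A.a,B.a,C.a)
under SC → 0/0/1, 0/1/1, 1/0/0, 1/0/1, 1/1/0, 1/1/1
claimed∖SC = {0/0/0}

spurious: A.a=0 B.a=0 C.a=0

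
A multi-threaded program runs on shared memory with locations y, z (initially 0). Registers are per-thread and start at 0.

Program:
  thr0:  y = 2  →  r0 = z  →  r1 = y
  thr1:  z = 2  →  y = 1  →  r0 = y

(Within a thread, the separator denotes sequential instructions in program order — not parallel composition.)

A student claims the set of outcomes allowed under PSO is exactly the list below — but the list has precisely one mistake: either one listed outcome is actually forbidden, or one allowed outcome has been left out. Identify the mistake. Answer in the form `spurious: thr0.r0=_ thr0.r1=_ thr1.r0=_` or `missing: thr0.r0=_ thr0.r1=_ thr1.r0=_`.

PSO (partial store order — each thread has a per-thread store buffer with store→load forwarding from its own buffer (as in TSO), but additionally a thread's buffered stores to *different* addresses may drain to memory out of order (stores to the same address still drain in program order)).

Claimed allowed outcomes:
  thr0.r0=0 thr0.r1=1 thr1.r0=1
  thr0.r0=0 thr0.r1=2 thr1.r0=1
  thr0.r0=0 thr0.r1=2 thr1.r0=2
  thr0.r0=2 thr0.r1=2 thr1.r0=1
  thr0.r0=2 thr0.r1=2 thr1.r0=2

missing: thr0.r0=2 thr0.r1=1 thr1.r0=1

outcome vector order: (thr0.r0,thr0.r1,thr1.r0)
PSO (6): (0,1,1); (0,2,1); (0,2,2); (2,1,1); (2,2,1); (2,2,2)
PSO∖claimed = {(2,1,1)}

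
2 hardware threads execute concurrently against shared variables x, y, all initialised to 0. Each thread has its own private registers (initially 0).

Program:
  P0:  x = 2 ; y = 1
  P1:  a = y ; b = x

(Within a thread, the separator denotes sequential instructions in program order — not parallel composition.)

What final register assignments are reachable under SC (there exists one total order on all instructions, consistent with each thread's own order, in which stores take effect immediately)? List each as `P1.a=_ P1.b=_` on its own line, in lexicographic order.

outcome vector order: (P1.a,P1.b)
|SC outcomes| = 3

P1.a=0 P1.b=0
P1.a=0 P1.b=2
P1.a=1 P1.b=2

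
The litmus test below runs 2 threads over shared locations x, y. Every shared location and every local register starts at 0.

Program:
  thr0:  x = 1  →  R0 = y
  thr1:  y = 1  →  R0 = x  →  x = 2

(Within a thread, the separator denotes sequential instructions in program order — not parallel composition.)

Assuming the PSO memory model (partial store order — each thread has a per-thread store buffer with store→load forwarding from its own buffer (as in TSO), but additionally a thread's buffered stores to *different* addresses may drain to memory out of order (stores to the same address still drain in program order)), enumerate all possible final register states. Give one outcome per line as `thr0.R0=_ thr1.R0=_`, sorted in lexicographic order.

thr0.R0=0 thr1.R0=0
thr0.R0=0 thr1.R0=1
thr0.R0=1 thr1.R0=0
thr0.R0=1 thr1.R0=1

outcome vector order: (thr0.R0,thr1.R0)
|PSO outcomes| = 4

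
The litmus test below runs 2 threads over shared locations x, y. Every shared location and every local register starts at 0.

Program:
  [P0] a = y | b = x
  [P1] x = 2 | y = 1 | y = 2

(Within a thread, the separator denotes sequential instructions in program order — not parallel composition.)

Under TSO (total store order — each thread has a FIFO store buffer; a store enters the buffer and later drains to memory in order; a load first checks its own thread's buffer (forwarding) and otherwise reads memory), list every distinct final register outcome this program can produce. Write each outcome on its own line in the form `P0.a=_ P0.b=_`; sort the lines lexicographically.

P0.a=0 P0.b=0
P0.a=0 P0.b=2
P0.a=1 P0.b=2
P0.a=2 P0.b=2

outcome vector order: (P0.a,P0.b)
|TSO outcomes| = 4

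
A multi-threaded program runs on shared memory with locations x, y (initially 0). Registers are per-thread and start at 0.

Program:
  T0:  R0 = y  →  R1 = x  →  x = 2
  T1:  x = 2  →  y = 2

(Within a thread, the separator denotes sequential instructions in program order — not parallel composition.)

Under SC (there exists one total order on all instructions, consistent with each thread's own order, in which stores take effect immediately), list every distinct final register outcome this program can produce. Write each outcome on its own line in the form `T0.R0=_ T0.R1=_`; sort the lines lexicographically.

T0.R0=0 T0.R1=0
T0.R0=0 T0.R1=2
T0.R0=2 T0.R1=2

outcome vector order: (T0.R0,T0.R1)
|SC outcomes| = 3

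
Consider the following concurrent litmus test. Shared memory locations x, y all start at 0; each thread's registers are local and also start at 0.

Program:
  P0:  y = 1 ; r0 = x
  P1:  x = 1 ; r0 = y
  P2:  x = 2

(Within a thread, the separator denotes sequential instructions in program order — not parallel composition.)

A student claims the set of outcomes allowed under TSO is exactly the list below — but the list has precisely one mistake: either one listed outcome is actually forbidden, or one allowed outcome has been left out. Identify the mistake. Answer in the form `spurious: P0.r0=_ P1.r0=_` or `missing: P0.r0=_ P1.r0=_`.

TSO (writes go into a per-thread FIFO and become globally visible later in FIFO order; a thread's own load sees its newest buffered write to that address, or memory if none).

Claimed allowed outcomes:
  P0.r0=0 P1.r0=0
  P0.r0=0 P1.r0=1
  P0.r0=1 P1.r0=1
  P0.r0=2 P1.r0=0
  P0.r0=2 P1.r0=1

missing: P0.r0=1 P1.r0=0

outcome vector order: (P0.r0,P1.r0)
TSO: 6 outcomes — {00, 01, 10, 11, 20, 21}
TSO∖claimed = {10}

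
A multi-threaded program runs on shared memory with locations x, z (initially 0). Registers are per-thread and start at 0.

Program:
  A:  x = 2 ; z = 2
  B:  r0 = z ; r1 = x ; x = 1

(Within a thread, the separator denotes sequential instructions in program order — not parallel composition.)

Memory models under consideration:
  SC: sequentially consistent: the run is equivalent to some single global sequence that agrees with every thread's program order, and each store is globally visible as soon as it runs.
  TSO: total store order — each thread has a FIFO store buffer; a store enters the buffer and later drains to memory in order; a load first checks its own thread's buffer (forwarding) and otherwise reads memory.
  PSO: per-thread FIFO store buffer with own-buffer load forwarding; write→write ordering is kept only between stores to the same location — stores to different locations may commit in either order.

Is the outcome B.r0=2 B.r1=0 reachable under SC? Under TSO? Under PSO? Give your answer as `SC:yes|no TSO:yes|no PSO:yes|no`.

outcome vector order: (B.r0,B.r1)
SC: 3 outcomes — {0/0, 0/2, 2/2}
TSO: 3 outcomes — {0/0, 0/2, 2/2}
PSO: 4 outcomes — {0/0, 0/2, 2/0, 2/2}
target 2/0 ∈ {PSO}

SC:no TSO:no PSO:yes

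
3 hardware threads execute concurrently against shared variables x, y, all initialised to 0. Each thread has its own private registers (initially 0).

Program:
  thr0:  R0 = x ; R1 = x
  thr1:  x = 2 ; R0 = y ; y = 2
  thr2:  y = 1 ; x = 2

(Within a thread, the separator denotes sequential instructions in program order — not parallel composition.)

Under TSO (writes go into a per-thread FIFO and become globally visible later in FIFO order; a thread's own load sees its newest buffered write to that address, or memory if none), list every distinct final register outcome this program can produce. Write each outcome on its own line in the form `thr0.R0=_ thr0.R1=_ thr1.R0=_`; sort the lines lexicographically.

thr0.R0=0 thr0.R1=0 thr1.R0=0
thr0.R0=0 thr0.R1=0 thr1.R0=1
thr0.R0=0 thr0.R1=2 thr1.R0=0
thr0.R0=0 thr0.R1=2 thr1.R0=1
thr0.R0=2 thr0.R1=2 thr1.R0=0
thr0.R0=2 thr0.R1=2 thr1.R0=1

outcome vector order: (thr0.R0,thr0.R1,thr1.R0)
|TSO outcomes| = 6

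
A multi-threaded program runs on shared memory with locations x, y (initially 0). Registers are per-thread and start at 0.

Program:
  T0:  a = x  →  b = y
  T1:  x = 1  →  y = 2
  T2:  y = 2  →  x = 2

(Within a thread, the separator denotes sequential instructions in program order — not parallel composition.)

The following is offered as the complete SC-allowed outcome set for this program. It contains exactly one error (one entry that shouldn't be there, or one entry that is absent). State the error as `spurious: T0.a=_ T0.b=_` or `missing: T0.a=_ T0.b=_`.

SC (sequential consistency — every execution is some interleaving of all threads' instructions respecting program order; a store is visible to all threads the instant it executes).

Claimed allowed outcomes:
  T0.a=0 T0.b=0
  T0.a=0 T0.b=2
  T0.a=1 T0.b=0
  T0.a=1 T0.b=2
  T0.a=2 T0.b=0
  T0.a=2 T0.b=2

spurious: T0.a=2 T0.b=0

outcome vector order: (T0.a,T0.b)
SC (5): 0/0 0/2 1/0 1/2 2/2
claimed∖SC = {2/0}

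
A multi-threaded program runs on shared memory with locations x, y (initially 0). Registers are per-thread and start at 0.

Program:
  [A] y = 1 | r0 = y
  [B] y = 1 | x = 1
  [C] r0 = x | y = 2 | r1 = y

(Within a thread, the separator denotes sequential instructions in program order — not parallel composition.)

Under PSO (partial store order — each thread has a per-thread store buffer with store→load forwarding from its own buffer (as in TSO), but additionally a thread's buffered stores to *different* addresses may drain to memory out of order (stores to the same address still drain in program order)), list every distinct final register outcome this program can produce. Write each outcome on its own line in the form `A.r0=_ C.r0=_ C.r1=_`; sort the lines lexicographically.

outcome vector order: (A.r0,C.r0,C.r1)
|PSO outcomes| = 8

A.r0=1 C.r0=0 C.r1=1
A.r0=1 C.r0=0 C.r1=2
A.r0=1 C.r0=1 C.r1=1
A.r0=1 C.r0=1 C.r1=2
A.r0=2 C.r0=0 C.r1=1
A.r0=2 C.r0=0 C.r1=2
A.r0=2 C.r0=1 C.r1=1
A.r0=2 C.r0=1 C.r1=2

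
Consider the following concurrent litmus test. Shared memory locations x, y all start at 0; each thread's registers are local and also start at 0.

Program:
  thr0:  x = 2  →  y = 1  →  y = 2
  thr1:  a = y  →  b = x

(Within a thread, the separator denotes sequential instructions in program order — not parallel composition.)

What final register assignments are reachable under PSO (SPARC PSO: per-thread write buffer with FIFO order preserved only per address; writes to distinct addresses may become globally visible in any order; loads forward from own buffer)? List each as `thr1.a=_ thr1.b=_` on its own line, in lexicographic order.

outcome vector order: (thr1.a,thr1.b)
|PSO outcomes| = 6

thr1.a=0 thr1.b=0
thr1.a=0 thr1.b=2
thr1.a=1 thr1.b=0
thr1.a=1 thr1.b=2
thr1.a=2 thr1.b=0
thr1.a=2 thr1.b=2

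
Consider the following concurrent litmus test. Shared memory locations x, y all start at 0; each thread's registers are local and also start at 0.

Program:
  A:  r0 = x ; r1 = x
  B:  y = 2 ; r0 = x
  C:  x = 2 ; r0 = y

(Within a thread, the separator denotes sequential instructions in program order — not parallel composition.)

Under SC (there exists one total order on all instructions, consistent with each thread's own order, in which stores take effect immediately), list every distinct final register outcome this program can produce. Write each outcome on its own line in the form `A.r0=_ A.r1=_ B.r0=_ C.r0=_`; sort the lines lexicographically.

A.r0=0 A.r1=0 B.r0=0 C.r0=2
A.r0=0 A.r1=0 B.r0=2 C.r0=0
A.r0=0 A.r1=0 B.r0=2 C.r0=2
A.r0=0 A.r1=2 B.r0=0 C.r0=2
A.r0=0 A.r1=2 B.r0=2 C.r0=0
A.r0=0 A.r1=2 B.r0=2 C.r0=2
A.r0=2 A.r1=2 B.r0=0 C.r0=2
A.r0=2 A.r1=2 B.r0=2 C.r0=0
A.r0=2 A.r1=2 B.r0=2 C.r0=2

outcome vector order: (A.r0,A.r1,B.r0,C.r0)
|SC outcomes| = 9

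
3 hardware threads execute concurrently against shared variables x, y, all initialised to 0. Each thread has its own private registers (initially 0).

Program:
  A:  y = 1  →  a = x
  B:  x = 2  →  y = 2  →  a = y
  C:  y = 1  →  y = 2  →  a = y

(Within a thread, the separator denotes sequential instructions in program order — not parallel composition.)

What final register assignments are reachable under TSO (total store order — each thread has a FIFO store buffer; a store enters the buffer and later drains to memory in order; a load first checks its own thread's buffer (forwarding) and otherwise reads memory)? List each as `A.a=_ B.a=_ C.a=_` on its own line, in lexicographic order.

outcome vector order: (A.a,B.a,C.a)
|TSO outcomes| = 8

A.a=0 B.a=1 C.a=1
A.a=0 B.a=1 C.a=2
A.a=0 B.a=2 C.a=1
A.a=0 B.a=2 C.a=2
A.a=2 B.a=1 C.a=1
A.a=2 B.a=1 C.a=2
A.a=2 B.a=2 C.a=1
A.a=2 B.a=2 C.a=2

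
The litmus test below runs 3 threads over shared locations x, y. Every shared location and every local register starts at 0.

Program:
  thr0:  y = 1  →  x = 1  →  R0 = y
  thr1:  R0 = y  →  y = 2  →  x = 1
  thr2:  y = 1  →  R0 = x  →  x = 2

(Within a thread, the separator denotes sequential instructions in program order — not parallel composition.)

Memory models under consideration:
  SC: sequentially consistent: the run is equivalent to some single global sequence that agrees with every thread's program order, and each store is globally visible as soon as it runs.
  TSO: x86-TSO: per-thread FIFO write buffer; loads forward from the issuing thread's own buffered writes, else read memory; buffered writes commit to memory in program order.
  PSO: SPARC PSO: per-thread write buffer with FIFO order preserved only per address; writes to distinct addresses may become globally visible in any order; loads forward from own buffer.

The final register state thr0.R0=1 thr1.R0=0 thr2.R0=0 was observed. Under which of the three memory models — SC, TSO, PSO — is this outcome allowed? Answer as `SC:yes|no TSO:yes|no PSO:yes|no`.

SC:yes TSO:yes PSO:yes

outcome vector order: (thr0.R0,thr1.R0,thr2.R0)
SC: 8 outcomes — {(1,0,0), (1,0,1), (1,1,0), (1,1,1), (2,0,0), (2,0,1), (2,1,0), (2,1,1)}
TSO: 8 outcomes — {(1,0,0), (1,0,1), (1,1,0), (1,1,1), (2,0,0), (2,0,1), (2,1,0), (2,1,1)}
PSO: 8 outcomes — {(1,0,0), (1,0,1), (1,1,0), (1,1,1), (2,0,0), (2,0,1), (2,1,0), (2,1,1)}
target (1,0,0) ∈ {SC,TSO,PSO}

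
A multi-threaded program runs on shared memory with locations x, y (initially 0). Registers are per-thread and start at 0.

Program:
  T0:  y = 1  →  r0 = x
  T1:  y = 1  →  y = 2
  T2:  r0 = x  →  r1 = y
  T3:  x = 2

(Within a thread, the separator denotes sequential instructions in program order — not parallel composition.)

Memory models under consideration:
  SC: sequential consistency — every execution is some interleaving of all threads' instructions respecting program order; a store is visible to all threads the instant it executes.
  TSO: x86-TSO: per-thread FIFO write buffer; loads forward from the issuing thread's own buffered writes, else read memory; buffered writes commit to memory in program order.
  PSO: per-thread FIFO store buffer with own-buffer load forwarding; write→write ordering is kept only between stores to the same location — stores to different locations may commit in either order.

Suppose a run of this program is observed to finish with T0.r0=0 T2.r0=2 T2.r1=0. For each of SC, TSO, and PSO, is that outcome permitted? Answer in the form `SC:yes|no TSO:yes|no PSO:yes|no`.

SC:no TSO:yes PSO:yes

outcome vector order: (T0.r0,T2.r0,T2.r1)
SC (11): <0 0 0>; <0 0 1>; <0 0 2>; <0 2 1>; <0 2 2>; <2 0 0>; <2 0 1>; <2 0 2>; <2 2 0>; <2 2 1>; <2 2 2>
TSO (12): <0 0 0>; <0 0 1>; <0 0 2>; <0 2 0>; <0 2 1>; <0 2 2>; <2 0 0>; <2 0 1>; <2 0 2>; <2 2 0>; <2 2 1>; <2 2 2>
PSO (12): <0 0 0>; <0 0 1>; <0 0 2>; <0 2 0>; <0 2 1>; <0 2 2>; <2 0 0>; <2 0 1>; <2 0 2>; <2 2 0>; <2 2 1>; <2 2 2>
target <0 2 0> ∈ {TSO,PSO}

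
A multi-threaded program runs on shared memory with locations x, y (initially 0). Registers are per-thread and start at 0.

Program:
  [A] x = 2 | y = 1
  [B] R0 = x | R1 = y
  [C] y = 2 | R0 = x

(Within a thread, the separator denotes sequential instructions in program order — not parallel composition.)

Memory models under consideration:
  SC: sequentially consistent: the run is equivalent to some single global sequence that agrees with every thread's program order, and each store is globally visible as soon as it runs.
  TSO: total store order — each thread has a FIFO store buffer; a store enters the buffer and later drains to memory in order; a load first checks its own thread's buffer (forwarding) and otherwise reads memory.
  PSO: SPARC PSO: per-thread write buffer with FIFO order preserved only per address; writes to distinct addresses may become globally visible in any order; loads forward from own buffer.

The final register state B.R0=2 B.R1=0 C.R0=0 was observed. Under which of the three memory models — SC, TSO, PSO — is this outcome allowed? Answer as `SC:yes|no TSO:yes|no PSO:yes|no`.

SC:no TSO:yes PSO:yes

outcome vector order: (B.R0,B.R1,C.R0)
under SC → <0 0 0> <0 0 2> <0 1 0> <0 1 2> <0 2 0> <0 2 2> <2 0 2> <2 1 0> <2 1 2> <2 2 0> <2 2 2>
under TSO → <0 0 0> <0 0 2> <0 1 0> <0 1 2> <0 2 0> <0 2 2> <2 0 0> <2 0 2> <2 1 0> <2 1 2> <2 2 0> <2 2 2>
under PSO → <0 0 0> <0 0 2> <0 1 0> <0 1 2> <0 2 0> <0 2 2> <2 0 0> <2 0 2> <2 1 0> <2 1 2> <2 2 0> <2 2 2>
target <2 0 0> ∈ {TSO,PSO}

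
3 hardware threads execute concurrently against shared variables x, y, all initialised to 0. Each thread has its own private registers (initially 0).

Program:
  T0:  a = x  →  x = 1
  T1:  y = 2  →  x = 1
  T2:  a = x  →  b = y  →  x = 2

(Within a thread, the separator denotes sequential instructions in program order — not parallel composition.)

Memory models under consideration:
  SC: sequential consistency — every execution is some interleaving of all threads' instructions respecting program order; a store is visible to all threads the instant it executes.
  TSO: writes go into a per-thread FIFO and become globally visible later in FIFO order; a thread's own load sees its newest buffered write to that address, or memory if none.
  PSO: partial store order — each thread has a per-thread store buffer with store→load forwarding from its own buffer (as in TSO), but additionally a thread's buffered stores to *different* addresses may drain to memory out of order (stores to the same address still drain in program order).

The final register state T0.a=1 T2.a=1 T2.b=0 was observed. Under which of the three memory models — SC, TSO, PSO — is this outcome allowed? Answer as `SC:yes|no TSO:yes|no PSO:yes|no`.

outcome vector order: (T0.a,T2.a,T2.b)
[SC] allowed = {(0,0,0) (0,0,2) (0,1,0) (0,1,2) (1,0,0) (1,0,2) (1,1,2) (2,0,0) (2,0,2) (2,1,2)}
[TSO] allowed = {(0,0,0) (0,0,2) (0,1,0) (0,1,2) (1,0,0) (1,0,2) (1,1,2) (2,0,0) (2,0,2) (2,1,2)}
[PSO] allowed = {(0,0,0) (0,0,2) (0,1,0) (0,1,2) (1,0,0) (1,0,2) (1,1,0) (1,1,2) (2,0,0) (2,0,2) (2,1,0) (2,1,2)}
target (1,1,0) ∈ {PSO}

SC:no TSO:no PSO:yes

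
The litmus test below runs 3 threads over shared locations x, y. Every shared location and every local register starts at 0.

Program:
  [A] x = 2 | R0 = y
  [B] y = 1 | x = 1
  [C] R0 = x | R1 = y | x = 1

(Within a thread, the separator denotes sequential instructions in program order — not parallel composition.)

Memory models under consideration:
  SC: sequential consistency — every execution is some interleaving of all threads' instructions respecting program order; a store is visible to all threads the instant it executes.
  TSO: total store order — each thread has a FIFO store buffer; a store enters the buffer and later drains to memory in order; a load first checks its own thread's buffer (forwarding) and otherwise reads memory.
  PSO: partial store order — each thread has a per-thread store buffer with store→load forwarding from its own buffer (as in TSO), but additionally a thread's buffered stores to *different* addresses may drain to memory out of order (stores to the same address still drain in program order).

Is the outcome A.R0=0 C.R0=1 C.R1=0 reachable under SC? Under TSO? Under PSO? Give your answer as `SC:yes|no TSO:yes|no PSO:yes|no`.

SC:no TSO:no PSO:yes

outcome vector order: (A.R0,C.R0,C.R1)
[SC] allowed = {(0,0,0); (0,0,1); (0,1,1); (0,2,0); (0,2,1); (1,0,0); (1,0,1); (1,1,1); (1,2,0); (1,2,1)}
[TSO] allowed = {(0,0,0); (0,0,1); (0,1,1); (0,2,0); (0,2,1); (1,0,0); (1,0,1); (1,1,1); (1,2,0); (1,2,1)}
[PSO] allowed = {(0,0,0); (0,0,1); (0,1,0); (0,1,1); (0,2,0); (0,2,1); (1,0,0); (1,0,1); (1,1,0); (1,1,1); (1,2,0); (1,2,1)}
target (0,1,0) ∈ {PSO}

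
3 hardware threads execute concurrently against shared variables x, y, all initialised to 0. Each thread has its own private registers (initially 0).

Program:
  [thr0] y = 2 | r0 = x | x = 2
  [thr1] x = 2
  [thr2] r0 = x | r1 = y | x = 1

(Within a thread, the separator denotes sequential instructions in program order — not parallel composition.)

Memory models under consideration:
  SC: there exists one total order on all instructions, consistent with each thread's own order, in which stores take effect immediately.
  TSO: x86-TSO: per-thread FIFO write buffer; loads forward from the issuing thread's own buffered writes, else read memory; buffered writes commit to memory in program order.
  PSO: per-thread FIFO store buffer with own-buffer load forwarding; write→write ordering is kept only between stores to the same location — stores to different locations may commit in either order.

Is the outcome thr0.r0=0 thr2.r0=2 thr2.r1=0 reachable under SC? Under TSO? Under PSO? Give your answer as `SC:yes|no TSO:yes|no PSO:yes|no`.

SC:no TSO:yes PSO:yes

outcome vector order: (thr0.r0,thr2.r0,thr2.r1)
SC: 11 outcomes — {(0,0,0) (0,0,2) (0,2,2) (1,0,0) (1,0,2) (1,2,0) (1,2,2) (2,0,0) (2,0,2) (2,2,0) (2,2,2)}
TSO: 12 outcomes — {(0,0,0) (0,0,2) (0,2,0) (0,2,2) (1,0,0) (1,0,2) (1,2,0) (1,2,2) (2,0,0) (2,0,2) (2,2,0) (2,2,2)}
PSO: 12 outcomes — {(0,0,0) (0,0,2) (0,2,0) (0,2,2) (1,0,0) (1,0,2) (1,2,0) (1,2,2) (2,0,0) (2,0,2) (2,2,0) (2,2,2)}
target (0,2,0) ∈ {TSO,PSO}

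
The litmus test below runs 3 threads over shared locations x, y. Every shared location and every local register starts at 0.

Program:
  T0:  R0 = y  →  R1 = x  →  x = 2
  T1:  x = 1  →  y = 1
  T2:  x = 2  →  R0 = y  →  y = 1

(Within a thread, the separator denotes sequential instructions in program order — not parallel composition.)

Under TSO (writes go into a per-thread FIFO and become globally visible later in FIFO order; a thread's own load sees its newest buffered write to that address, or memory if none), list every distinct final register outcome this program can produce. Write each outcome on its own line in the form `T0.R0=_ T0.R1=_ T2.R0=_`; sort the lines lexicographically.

T0.R0=0 T0.R1=0 T2.R0=0
T0.R0=0 T0.R1=0 T2.R0=1
T0.R0=0 T0.R1=1 T2.R0=0
T0.R0=0 T0.R1=1 T2.R0=1
T0.R0=0 T0.R1=2 T2.R0=0
T0.R0=0 T0.R1=2 T2.R0=1
T0.R0=1 T0.R1=1 T2.R0=0
T0.R0=1 T0.R1=1 T2.R0=1
T0.R0=1 T0.R1=2 T2.R0=0
T0.R0=1 T0.R1=2 T2.R0=1

outcome vector order: (T0.R0,T0.R1,T2.R0)
|TSO outcomes| = 10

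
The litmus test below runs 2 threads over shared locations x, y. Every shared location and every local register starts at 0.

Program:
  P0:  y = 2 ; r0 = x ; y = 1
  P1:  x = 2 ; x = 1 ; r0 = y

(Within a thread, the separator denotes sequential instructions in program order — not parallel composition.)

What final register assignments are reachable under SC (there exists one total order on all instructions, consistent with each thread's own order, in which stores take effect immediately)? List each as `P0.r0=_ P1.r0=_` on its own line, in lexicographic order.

P0.r0=0 P1.r0=1
P0.r0=0 P1.r0=2
P0.r0=1 P1.r0=0
P0.r0=1 P1.r0=1
P0.r0=1 P1.r0=2
P0.r0=2 P1.r0=1
P0.r0=2 P1.r0=2

outcome vector order: (P0.r0,P1.r0)
|SC outcomes| = 7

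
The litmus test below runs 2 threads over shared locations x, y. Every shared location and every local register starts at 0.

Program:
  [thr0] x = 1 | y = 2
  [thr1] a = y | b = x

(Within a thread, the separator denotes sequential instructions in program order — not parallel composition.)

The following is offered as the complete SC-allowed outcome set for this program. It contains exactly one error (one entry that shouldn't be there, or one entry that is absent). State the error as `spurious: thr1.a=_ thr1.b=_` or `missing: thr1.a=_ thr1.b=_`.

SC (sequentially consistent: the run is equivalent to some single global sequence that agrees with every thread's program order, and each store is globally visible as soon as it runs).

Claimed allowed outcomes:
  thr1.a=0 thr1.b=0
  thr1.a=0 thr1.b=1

outcome vector order: (thr1.a,thr1.b)
under SC → <0 0>, <0 1>, <2 1>
SC∖claimed = {<2 1>}

missing: thr1.a=2 thr1.b=1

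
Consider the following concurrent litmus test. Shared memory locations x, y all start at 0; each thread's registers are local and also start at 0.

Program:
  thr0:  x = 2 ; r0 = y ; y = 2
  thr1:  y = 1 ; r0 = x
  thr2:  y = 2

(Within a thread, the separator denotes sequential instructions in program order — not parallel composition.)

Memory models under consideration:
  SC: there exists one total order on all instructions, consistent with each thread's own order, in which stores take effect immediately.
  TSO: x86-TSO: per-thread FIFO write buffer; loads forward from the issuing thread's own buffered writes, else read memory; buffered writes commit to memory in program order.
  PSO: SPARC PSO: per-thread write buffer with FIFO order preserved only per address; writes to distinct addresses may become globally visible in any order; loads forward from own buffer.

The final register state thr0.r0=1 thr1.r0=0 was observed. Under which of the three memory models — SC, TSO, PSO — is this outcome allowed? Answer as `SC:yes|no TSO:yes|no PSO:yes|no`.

outcome vector order: (thr0.r0,thr1.r0)
under SC → <0 2>, <1 0>, <1 2>, <2 0>, <2 2>
under TSO → <0 0>, <0 2>, <1 0>, <1 2>, <2 0>, <2 2>
under PSO → <0 0>, <0 2>, <1 0>, <1 2>, <2 0>, <2 2>
target <1 0> ∈ {SC,TSO,PSO}

SC:yes TSO:yes PSO:yes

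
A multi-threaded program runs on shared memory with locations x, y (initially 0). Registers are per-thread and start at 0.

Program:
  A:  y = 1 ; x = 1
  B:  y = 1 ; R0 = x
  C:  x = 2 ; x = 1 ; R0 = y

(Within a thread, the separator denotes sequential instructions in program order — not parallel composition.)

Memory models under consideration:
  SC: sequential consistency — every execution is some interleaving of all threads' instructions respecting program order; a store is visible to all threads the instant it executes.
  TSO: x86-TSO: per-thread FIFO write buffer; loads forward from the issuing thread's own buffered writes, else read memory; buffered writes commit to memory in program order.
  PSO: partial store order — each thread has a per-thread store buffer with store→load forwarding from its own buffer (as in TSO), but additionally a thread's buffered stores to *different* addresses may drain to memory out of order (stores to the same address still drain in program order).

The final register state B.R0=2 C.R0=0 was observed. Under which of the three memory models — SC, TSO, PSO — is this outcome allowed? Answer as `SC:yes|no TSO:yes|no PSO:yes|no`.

SC:no TSO:yes PSO:yes

outcome vector order: (B.R0,C.R0)
under SC → (0,1); (1,0); (1,1); (2,1)
under TSO → (0,0); (0,1); (1,0); (1,1); (2,0); (2,1)
under PSO → (0,0); (0,1); (1,0); (1,1); (2,0); (2,1)
target (2,0) ∈ {TSO,PSO}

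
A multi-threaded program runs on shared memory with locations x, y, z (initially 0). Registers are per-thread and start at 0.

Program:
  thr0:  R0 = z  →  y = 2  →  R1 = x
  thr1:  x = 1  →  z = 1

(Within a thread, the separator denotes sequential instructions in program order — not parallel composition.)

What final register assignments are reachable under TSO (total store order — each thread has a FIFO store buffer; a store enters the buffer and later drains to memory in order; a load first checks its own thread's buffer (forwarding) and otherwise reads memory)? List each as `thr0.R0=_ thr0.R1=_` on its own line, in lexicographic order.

outcome vector order: (thr0.R0,thr0.R1)
|TSO outcomes| = 3

thr0.R0=0 thr0.R1=0
thr0.R0=0 thr0.R1=1
thr0.R0=1 thr0.R1=1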